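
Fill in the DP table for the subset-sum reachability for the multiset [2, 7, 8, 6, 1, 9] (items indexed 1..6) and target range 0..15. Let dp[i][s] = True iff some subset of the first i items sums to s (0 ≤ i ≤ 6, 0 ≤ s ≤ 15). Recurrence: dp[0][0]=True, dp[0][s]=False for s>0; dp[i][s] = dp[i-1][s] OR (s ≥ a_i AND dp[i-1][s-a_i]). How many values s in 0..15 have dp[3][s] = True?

7

i\s   0   1   2   3   4   5   6   7   8   9  10  11  12  13  14  15
  0   T   F   F   F   F   F   F   F   F   F   F   F   F   F   F   F
  1   T   F   T   F   F   F   F   F   F   F   F   F   F   F   F   F
  2   T   F   T   F   F   F   F   T   F   T   F   F   F   F   F   F
  3   T   F   T   F   F   F   F   T   T   T   T   F   F   F   F   T
  4   T   F   T   F   F   F   T   T   T   T   T   F   F   T   T   T
  5   T   T   T   T   F   F   T   T   T   T   T   T   F   T   T   T
  6   T   T   T   T   F   F   T   T   T   T   T   T   T   T   T   T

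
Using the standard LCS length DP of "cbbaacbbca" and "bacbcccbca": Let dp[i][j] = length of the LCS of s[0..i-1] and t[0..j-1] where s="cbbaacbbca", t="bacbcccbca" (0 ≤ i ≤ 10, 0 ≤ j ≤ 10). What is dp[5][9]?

3

   ''  b  a  c  b  c  c  c  b  c  a
''  0  0  0  0  0  0  0  0  0  0  0
 c  0  0  0  1  1  1  1  1  1  1  1
 b  0  1  1  1  2  2  2  2  2  2  2
 b  0  1  1  1  2  2  2  2  3  3  3
 a  0  1  2  2  2  2  2  2  3  3  4
 a  0  1  2  2  2  2  2  2  3  3  4
 c  0  1  2  3  3  3  3  3  3  4  4
 b  0  1  2  3  4  4  4  4  4  4  4
 b  0  1  2  3  4  4  4  4  5  5  5
 c  0  1  2  3  4  5  5  5  5  6  6
 a  0  1  2  3  4  5  5  5  5  6  7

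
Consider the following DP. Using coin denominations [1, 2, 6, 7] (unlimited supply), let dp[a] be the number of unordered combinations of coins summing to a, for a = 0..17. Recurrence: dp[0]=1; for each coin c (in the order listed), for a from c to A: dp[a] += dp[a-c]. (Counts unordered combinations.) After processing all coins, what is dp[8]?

8

after  coin     0     1     2     3     4     5     6     7     8     9    10    11    12    13    14    15    16    17
          1     1     1     1     1     1     1     1     1     1     1     1     1     1     1     1     1     1     1
          2     1     1     2     2     3     3     4     4     5     5     6     6     7     7     8     8     9     9
          6     1     1     2     2     3     3     5     5     7     7     9     9    12    12    15    15    18    18
          7     1     1     2     2     3     3     5     6     8     9    11    12    15    17    21    23    27    29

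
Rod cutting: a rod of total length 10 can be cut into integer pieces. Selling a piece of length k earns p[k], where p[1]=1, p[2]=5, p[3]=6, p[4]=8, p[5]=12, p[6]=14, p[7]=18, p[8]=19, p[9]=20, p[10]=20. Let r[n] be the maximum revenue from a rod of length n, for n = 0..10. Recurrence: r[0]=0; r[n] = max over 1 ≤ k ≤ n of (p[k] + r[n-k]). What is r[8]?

   n    0    1    2    3    4    5    6    7    8    9   10
r[n]    0    1    5    6   10   12   15   18   20   23   25

20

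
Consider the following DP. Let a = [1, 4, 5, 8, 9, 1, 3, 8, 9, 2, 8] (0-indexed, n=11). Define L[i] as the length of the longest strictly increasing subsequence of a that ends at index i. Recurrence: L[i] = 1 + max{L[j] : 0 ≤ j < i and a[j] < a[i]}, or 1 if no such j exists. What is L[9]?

2

   i    0    1    2    3    4    5    6    7    8    9   10
a[i]    1    4    5    8    9    1    3    8    9    2    8
L[i]    1    2    3    4    5    1    2    4    5    2    4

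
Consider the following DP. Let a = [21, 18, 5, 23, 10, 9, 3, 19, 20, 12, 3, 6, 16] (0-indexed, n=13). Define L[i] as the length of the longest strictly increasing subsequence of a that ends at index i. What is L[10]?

1

   i    0    1    2    3    4    5    6    7    8    9   10   11   12
a[i]   21   18    5   23   10    9    3   19   20   12    3    6   16
L[i]    1    1    1    2    2    2    1    3    4    3    1    2    4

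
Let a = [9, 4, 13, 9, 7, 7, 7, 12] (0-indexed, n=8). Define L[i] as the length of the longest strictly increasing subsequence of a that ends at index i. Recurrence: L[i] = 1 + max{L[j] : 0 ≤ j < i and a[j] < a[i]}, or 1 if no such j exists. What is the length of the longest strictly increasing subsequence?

   i    0    1    2    3    4    5    6    7
a[i]    9    4   13    9    7    7    7   12
L[i]    1    1    2    2    2    2    2    3

3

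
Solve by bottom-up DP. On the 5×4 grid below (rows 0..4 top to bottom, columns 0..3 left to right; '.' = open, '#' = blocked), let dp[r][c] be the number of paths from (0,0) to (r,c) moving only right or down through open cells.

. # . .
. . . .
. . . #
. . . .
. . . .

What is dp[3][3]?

6

r\c   0   1   2   3
  0   1   0   0   0
  1   1   1   1   1
  2   1   2   3   0
  3   1   3   6   6
  4   1   4  10  16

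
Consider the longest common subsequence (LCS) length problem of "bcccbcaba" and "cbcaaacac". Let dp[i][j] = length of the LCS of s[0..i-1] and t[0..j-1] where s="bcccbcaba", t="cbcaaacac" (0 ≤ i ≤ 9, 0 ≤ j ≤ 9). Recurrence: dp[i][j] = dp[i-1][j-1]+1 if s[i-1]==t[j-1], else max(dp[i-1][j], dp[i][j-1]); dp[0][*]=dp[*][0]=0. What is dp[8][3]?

   ''  c  b  c  a  a  a  c  a  c
''  0  0  0  0  0  0  0  0  0  0
 b  0  0  1  1  1  1  1  1  1  1
 c  0  1  1  2  2  2  2  2  2  2
 c  0  1  1  2  2  2  2  3  3  3
 c  0  1  1  2  2  2  2  3  3  4
 b  0  1  2  2  2  2  2  3  3  4
 c  0  1  2  3  3  3  3  3  3  4
 a  0  1  2  3  4  4  4  4  4  4
 b  0  1  2  3  4  4  4  4  4  4
 a  0  1  2  3  4  5  5  5  5  5

3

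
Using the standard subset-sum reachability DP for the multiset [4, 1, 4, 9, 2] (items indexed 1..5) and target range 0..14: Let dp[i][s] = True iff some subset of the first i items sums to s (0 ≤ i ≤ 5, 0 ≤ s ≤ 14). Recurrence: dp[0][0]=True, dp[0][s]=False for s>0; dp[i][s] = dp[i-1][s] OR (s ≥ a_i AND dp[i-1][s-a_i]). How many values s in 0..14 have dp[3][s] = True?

6

i\s   0   1   2   3   4   5   6   7   8   9  10  11  12  13  14
  0   T   F   F   F   F   F   F   F   F   F   F   F   F   F   F
  1   T   F   F   F   T   F   F   F   F   F   F   F   F   F   F
  2   T   T   F   F   T   T   F   F   F   F   F   F   F   F   F
  3   T   T   F   F   T   T   F   F   T   T   F   F   F   F   F
  4   T   T   F   F   T   T   F   F   T   T   T   F   F   T   T
  5   T   T   T   T   T   T   T   T   T   T   T   T   T   T   T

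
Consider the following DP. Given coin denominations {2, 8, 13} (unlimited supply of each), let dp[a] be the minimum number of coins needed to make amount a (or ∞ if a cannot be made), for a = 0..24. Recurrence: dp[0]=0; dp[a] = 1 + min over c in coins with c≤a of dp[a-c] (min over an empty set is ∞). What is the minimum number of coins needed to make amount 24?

 a  0  1  2  3  4  5  6  7  8  9 10 11 12 13 14 15 16 17 18 19 20 21 22 23 24
dp  0  -  1  -  2  -  3  -  1  -  2  -  3  1  4  2  2  3  3  4  4  2  5  3  3
(- denotes ∞ / unreachable)

3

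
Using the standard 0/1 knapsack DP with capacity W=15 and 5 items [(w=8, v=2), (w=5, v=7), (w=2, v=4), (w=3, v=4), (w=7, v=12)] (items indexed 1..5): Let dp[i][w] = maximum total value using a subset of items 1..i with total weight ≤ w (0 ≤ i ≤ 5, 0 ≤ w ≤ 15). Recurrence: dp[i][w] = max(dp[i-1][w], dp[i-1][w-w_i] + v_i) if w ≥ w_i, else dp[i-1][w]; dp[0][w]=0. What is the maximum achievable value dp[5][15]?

23

i\w   0   1   2   3   4   5   6   7   8   9  10  11  12  13  14  15
  0   0   0   0   0   0   0   0   0   0   0   0   0   0   0   0   0
  1   0   0   0   0   0   0   0   0   2   2   2   2   2   2   2   2
  2   0   0   0   0   0   7   7   7   7   7   7   7   7   9   9   9
  3   0   0   4   4   4   7   7  11  11  11  11  11  11  11  11  13
  4   0   0   4   4   4   8   8  11  11  11  15  15  15  15  15  15
  5   0   0   4   4   4   8   8  12  12  16  16  16  20  20  23  23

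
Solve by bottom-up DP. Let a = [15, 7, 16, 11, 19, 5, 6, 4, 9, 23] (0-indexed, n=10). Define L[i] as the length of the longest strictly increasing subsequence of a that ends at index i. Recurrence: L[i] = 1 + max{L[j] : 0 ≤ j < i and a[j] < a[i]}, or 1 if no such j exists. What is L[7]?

   i    0    1    2    3    4    5    6    7    8    9
a[i]   15    7   16   11   19    5    6    4    9   23
L[i]    1    1    2    2    3    1    2    1    3    4

1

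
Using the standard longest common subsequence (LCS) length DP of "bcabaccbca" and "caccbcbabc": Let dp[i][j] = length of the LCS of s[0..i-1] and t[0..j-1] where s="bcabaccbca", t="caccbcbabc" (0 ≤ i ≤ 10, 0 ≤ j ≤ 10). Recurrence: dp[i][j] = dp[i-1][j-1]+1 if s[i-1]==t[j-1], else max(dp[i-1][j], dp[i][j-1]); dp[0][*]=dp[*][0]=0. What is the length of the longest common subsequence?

   ''  c  a  c  c  b  c  b  a  b  c
''  0  0  0  0  0  0  0  0  0  0  0
 b  0  0  0  0  0  1  1  1  1  1  1
 c  0  1  1  1  1  1  2  2  2  2  2
 a  0  1  2  2  2  2  2  2  3  3  3
 b  0  1  2  2  2  3  3  3  3  4  4
 a  0  1  2  2  2  3  3  3  4  4  4
 c  0  1  2  3  3  3  4  4  4  4  5
 c  0  1  2  3  4  4  4  4  4  4  5
 b  0  1  2  3  4  5  5  5  5  5  5
 c  0  1  2  3  4  5  6  6  6  6  6
 a  0  1  2  3  4  5  6  6  7  7  7

7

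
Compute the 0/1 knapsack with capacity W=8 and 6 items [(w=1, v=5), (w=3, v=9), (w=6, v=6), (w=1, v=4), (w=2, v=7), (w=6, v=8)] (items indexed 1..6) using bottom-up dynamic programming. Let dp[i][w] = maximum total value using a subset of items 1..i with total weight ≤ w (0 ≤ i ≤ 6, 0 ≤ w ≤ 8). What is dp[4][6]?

18

i\w   0   1   2   3   4   5   6   7   8
  0   0   0   0   0   0   0   0   0   0
  1   0   5   5   5   5   5   5   5   5
  2   0   5   5   9  14  14  14  14  14
  3   0   5   5   9  14  14  14  14  14
  4   0   5   9   9  14  18  18  18  18
  5   0   5   9  12  16  18  21  25  25
  6   0   5   9  12  16  18  21  25  25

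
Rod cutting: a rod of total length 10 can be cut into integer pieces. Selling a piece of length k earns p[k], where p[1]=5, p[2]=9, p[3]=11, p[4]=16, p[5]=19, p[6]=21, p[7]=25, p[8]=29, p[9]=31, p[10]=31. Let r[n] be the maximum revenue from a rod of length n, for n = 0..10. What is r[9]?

   n    0    1    2    3    4    5    6    7    8    9   10
r[n]    0    5   10   15   20   25   30   35   40   45   50

45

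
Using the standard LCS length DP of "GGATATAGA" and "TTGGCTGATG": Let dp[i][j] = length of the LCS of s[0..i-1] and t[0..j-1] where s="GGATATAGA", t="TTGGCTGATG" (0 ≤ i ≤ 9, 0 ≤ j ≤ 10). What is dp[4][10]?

4

   ''  T  T  G  G  C  T  G  A  T  G
''  0  0  0  0  0  0  0  0  0  0  0
 G  0  0  0  1  1  1  1  1  1  1  1
 G  0  0  0  1  2  2  2  2  2  2  2
 A  0  0  0  1  2  2  2  2  3  3  3
 T  0  1  1  1  2  2  3  3  3  4  4
 A  0  1  1  1  2  2  3  3  4  4  4
 T  0  1  2  2  2  2  3  3  4  5  5
 A  0  1  2  2  2  2  3  3  4  5  5
 G  0  1  2  3  3  3  3  4  4  5  6
 A  0  1  2  3  3  3  3  4  5  5  6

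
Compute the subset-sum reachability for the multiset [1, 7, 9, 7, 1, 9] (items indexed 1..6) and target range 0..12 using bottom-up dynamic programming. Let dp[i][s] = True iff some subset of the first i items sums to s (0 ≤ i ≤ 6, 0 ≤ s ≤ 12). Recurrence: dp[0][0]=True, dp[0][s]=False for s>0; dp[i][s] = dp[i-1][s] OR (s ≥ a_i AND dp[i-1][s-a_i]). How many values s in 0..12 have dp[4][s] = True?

6

i\s   0   1   2   3   4   5   6   7   8   9  10  11  12
  0   T   F   F   F   F   F   F   F   F   F   F   F   F
  1   T   T   F   F   F   F   F   F   F   F   F   F   F
  2   T   T   F   F   F   F   F   T   T   F   F   F   F
  3   T   T   F   F   F   F   F   T   T   T   T   F   F
  4   T   T   F   F   F   F   F   T   T   T   T   F   F
  5   T   T   T   F   F   F   F   T   T   T   T   T   F
  6   T   T   T   F   F   F   F   T   T   T   T   T   F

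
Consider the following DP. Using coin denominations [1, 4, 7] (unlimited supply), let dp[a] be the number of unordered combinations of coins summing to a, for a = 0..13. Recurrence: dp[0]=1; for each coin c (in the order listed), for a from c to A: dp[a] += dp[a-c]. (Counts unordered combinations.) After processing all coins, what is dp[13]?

after  coin     0     1     2     3     4     5     6     7     8     9    10    11    12    13
          1     1     1     1     1     1     1     1     1     1     1     1     1     1     1
          4     1     1     1     1     2     2     2     2     3     3     3     3     4     4
          7     1     1     1     1     2     2     2     3     4     4     4     5     6     6

6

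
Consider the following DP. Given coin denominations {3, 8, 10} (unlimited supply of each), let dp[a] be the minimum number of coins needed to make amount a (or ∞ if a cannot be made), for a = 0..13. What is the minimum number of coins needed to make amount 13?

2

 a  0  1  2  3  4  5  6  7  8  9 10 11 12 13
dp  0  -  -  1  -  -  2  -  1  3  1  2  4  2
(- denotes ∞ / unreachable)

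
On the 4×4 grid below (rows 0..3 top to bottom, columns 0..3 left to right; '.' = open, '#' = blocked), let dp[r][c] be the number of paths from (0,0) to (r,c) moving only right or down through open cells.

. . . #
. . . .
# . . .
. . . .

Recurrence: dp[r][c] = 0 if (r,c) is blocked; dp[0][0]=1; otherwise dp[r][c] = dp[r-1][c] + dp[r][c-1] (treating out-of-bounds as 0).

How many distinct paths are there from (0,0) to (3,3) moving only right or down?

15

r\c   0   1   2   3
  0   1   1   1   0
  1   1   2   3   3
  2   0   2   5   8
  3   0   2   7  15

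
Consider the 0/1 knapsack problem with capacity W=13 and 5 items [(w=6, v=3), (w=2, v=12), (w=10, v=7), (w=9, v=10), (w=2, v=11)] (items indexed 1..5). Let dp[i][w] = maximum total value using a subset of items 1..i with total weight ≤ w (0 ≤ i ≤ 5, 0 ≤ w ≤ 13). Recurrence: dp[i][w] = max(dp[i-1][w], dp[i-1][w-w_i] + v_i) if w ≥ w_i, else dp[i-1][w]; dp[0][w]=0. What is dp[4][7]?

i\w   0   1   2   3   4   5   6   7   8   9  10  11  12  13
  0   0   0   0   0   0   0   0   0   0   0   0   0   0   0
  1   0   0   0   0   0   0   3   3   3   3   3   3   3   3
  2   0   0  12  12  12  12  12  12  15  15  15  15  15  15
  3   0   0  12  12  12  12  12  12  15  15  15  15  19  19
  4   0   0  12  12  12  12  12  12  15  15  15  22  22  22
  5   0   0  12  12  23  23  23  23  23  23  26  26  26  33

12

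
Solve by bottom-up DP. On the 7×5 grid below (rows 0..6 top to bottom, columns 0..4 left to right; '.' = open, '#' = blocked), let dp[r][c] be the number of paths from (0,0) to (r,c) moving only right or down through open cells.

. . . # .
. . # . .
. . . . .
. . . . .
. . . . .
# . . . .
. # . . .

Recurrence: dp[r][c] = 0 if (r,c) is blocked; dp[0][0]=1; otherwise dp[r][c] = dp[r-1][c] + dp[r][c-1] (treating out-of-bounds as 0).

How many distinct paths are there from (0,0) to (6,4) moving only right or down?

130

r\c   0   1   2   3   4
  0   1   1   1   0   0
  1   1   2   0   0   0
  2   1   3   3   3   3
  3   1   4   7  10  13
  4   1   5  12  22  35
  5   0   5  17  39  74
  6   0   0  17  56 130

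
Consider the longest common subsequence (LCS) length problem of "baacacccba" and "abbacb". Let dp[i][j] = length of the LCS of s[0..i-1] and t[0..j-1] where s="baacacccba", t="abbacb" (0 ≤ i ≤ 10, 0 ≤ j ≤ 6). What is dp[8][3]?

1

   ''  a  b  b  a  c  b
''  0  0  0  0  0  0  0
 b  0  0  1  1  1  1  1
 a  0  1  1  1  2  2  2
 a  0  1  1  1  2  2  2
 c  0  1  1  1  2  3  3
 a  0  1  1  1  2  3  3
 c  0  1  1  1  2  3  3
 c  0  1  1  1  2  3  3
 c  0  1  1  1  2  3  3
 b  0  1  2  2  2  3  4
 a  0  1  2  2  3  3  4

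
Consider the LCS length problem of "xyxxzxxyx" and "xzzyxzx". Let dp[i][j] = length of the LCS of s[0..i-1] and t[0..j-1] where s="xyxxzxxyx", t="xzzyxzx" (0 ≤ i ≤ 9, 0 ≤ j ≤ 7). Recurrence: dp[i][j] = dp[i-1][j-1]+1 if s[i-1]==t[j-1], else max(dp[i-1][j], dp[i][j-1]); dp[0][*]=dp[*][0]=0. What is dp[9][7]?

   ''  x  z  z  y  x  z  x
''  0  0  0  0  0  0  0  0
 x  0  1  1  1  1  1  1  1
 y  0  1  1  1  2  2  2  2
 x  0  1  1  1  2  3  3  3
 x  0  1  1  1  2  3  3  4
 z  0  1  2  2  2  3  4  4
 x  0  1  2  2  2  3  4  5
 x  0  1  2  2  2  3  4  5
 y  0  1  2  2  3  3  4  5
 x  0  1  2  2  3  4  4  5

5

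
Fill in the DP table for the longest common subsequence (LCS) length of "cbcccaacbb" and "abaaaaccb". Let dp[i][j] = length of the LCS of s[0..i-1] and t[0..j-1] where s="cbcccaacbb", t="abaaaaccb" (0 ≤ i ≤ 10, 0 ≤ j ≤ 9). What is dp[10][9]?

   ''  a  b  a  a  a  a  c  c  b
''  0  0  0  0  0  0  0  0  0  0
 c  0  0  0  0  0  0  0  1  1  1
 b  0  0  1  1  1  1  1  1  1  2
 c  0  0  1  1  1  1  1  2  2  2
 c  0  0  1  1  1  1  1  2  3  3
 c  0  0  1  1  1  1  1  2  3  3
 a  0  1  1  2  2  2  2  2  3  3
 a  0  1  1  2  3  3  3  3  3  3
 c  0  1  1  2  3  3  3  4  4  4
 b  0  1  2  2  3  3  3  4  4  5
 b  0  1  2  2  3  3  3  4  4  5

5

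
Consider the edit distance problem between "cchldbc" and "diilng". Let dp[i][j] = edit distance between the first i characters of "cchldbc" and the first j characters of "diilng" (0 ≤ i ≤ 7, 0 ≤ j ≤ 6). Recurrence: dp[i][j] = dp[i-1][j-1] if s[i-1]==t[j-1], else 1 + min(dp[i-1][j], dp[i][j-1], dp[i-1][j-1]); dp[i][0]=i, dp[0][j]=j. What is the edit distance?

6

   ''  d  i  i  l  n  g
''  0  1  2  3  4  5  6
 c  1  1  2  3  4  5  6
 c  2  2  2  3  4  5  6
 h  3  3  3  3  4  5  6
 l  4  4  4  4  3  4  5
 d  5  4  5  5  4  4  5
 b  6  5  5  6  5  5  5
 c  7  6  6  6  6  6  6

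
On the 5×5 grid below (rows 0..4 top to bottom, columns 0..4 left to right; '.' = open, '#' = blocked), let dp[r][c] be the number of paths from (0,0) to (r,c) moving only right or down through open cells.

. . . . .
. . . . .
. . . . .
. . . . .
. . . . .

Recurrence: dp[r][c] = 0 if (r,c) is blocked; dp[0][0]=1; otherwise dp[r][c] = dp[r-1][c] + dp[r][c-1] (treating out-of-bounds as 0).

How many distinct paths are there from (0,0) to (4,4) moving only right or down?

r\c   0   1   2   3   4
  0   1   1   1   1   1
  1   1   2   3   4   5
  2   1   3   6  10  15
  3   1   4  10  20  35
  4   1   5  15  35  70

70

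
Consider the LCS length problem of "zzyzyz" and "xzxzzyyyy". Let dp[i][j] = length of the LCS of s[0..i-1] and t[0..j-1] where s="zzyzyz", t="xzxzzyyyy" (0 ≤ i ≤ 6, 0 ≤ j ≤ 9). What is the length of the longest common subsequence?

   ''  x  z  x  z  z  y  y  y  y
''  0  0  0  0  0  0  0  0  0  0
 z  0  0  1  1  1  1  1  1  1  1
 z  0  0  1  1  2  2  2  2  2  2
 y  0  0  1  1  2  2  3  3  3  3
 z  0  0  1  1  2  3  3  3  3  3
 y  0  0  1  1  2  3  4  4  4  4
 z  0  0  1  1  2  3  4  4  4  4

4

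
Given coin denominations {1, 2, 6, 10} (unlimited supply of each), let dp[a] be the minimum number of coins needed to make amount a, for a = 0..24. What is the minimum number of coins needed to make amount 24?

 a  0  1  2  3  4  5  6  7  8  9 10 11 12 13 14 15 16 17 18 19 20 21 22 23 24
dp  0  1  1  2  2  3  1  2  2  3  1  2  2  3  3  4  2  3  3  4  2  3  3  4  4

4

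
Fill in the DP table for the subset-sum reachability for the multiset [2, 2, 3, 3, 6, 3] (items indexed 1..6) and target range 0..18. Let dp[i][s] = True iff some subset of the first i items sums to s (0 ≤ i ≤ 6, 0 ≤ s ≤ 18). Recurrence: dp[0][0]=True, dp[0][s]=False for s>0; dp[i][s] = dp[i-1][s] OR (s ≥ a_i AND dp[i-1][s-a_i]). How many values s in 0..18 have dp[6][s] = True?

17

i\s   0   1   2   3   4   5   6   7   8   9  10  11  12  13  14  15  16  17  18
  0   T   F   F   F   F   F   F   F   F   F   F   F   F   F   F   F   F   F   F
  1   T   F   T   F   F   F   F   F   F   F   F   F   F   F   F   F   F   F   F
  2   T   F   T   F   T   F   F   F   F   F   F   F   F   F   F   F   F   F   F
  3   T   F   T   T   T   T   F   T   F   F   F   F   F   F   F   F   F   F   F
  4   T   F   T   T   T   T   T   T   T   F   T   F   F   F   F   F   F   F   F
  5   T   F   T   T   T   T   T   T   T   T   T   T   T   T   T   F   T   F   F
  6   T   F   T   T   T   T   T   T   T   T   T   T   T   T   T   T   T   T   F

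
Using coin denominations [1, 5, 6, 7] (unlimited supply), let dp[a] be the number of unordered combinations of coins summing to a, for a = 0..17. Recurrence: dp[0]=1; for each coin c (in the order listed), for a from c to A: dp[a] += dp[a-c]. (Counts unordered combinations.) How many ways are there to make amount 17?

14

after  coin     0     1     2     3     4     5     6     7     8     9    10    11    12    13    14    15    16    17
          1     1     1     1     1     1     1     1     1     1     1     1     1     1     1     1     1     1     1
          5     1     1     1     1     1     2     2     2     2     2     3     3     3     3     3     4     4     4
          6     1     1     1     1     1     2     3     3     3     3     4     5     6     6     6     7     8     9
          7     1     1     1     1     1     2     3     4     4     4     5     6     8     9    10    11    12    14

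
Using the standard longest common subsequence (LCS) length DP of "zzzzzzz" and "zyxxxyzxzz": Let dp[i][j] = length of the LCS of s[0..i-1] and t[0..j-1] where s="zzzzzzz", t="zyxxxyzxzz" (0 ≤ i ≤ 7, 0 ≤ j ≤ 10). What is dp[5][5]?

   ''  z  y  x  x  x  y  z  x  z  z
''  0  0  0  0  0  0  0  0  0  0  0
 z  0  1  1  1  1  1  1  1  1  1  1
 z  0  1  1  1  1  1  1  2  2  2  2
 z  0  1  1  1  1  1  1  2  2  3  3
 z  0  1  1  1  1  1  1  2  2  3  4
 z  0  1  1  1  1  1  1  2  2  3  4
 z  0  1  1  1  1  1  1  2  2  3  4
 z  0  1  1  1  1  1  1  2  2  3  4

1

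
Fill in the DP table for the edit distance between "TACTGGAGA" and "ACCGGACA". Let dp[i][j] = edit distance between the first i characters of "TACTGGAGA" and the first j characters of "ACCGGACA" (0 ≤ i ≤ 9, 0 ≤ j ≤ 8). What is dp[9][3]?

   ''  A  C  C  G  G  A  C  A
''  0  1  2  3  4  5  6  7  8
 T  1  1  2  3  4  5  6  7  8
 A  2  1  2  3  4  5  5  6  7
 C  3  2  1  2  3  4  5  5  6
 T  4  3  2  2  3  4  5  6  6
 G  5  4  3  3  2  3  4  5  6
 G  6  5  4  4  3  2  3  4  5
 A  7  6  5  5  4  3  2  3  4
 G  8  7  6  6  5  4  3  3  4
 A  9  8  7  7  6  5  4  4  3

7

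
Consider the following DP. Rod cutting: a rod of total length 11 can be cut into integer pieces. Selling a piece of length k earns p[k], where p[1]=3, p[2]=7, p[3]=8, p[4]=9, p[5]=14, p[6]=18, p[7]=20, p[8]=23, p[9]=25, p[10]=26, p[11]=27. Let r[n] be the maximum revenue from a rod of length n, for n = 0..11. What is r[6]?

   n    0    1    2    3    4    5    6    7    8    9   10   11
r[n]    0    3    7   10   14   17   21   24   28   31   35   38

21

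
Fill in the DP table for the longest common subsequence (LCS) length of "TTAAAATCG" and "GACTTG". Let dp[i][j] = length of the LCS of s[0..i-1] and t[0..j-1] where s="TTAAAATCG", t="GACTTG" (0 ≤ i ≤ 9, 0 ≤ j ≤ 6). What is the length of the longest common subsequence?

3

   ''  G  A  C  T  T  G
''  0  0  0  0  0  0  0
 T  0  0  0  0  1  1  1
 T  0  0  0  0  1  2  2
 A  0  0  1  1  1  2  2
 A  0  0  1  1  1  2  2
 A  0  0  1  1  1  2  2
 A  0  0  1  1  1  2  2
 T  0  0  1  1  2  2  2
 C  0  0  1  2  2  2  2
 G  0  1  1  2  2  2  3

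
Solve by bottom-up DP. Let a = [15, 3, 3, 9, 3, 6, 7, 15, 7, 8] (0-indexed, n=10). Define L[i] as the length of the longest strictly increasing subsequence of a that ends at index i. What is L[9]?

4

   i    0    1    2    3    4    5    6    7    8    9
a[i]   15    3    3    9    3    6    7   15    7    8
L[i]    1    1    1    2    1    2    3    4    3    4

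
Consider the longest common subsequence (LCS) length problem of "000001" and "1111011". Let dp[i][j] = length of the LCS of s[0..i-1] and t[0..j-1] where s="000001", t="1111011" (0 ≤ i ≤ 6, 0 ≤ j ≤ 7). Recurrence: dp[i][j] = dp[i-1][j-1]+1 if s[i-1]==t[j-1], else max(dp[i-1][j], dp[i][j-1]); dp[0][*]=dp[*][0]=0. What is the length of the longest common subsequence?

2

   ''  1  1  1  1  0  1  1
''  0  0  0  0  0  0  0  0
 0  0  0  0  0  0  1  1  1
 0  0  0  0  0  0  1  1  1
 0  0  0  0  0  0  1  1  1
 0  0  0  0  0  0  1  1  1
 0  0  0  0  0  0  1  1  1
 1  0  1  1  1  1  1  2  2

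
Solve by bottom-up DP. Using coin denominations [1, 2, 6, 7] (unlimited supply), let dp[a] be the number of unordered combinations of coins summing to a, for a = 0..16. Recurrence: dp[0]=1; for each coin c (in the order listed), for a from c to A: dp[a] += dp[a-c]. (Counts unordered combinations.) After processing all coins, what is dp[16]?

after  coin     0     1     2     3     4     5     6     7     8     9    10    11    12    13    14    15    16
          1     1     1     1     1     1     1     1     1     1     1     1     1     1     1     1     1     1
          2     1     1     2     2     3     3     4     4     5     5     6     6     7     7     8     8     9
          6     1     1     2     2     3     3     5     5     7     7     9     9    12    12    15    15    18
          7     1     1     2     2     3     3     5     6     8     9    11    12    15    17    21    23    27

27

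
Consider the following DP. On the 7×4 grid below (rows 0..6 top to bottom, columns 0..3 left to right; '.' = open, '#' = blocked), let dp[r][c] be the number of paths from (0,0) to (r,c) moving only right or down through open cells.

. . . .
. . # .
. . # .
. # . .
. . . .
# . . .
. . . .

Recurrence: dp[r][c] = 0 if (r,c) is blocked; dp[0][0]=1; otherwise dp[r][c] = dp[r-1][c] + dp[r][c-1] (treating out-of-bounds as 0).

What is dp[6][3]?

7

r\c   0   1   2   3
  0   1   1   1   1
  1   1   2   0   1
  2   1   3   0   1
  3   1   0   0   1
  4   1   1   1   2
  5   0   1   2   4
  6   0   1   3   7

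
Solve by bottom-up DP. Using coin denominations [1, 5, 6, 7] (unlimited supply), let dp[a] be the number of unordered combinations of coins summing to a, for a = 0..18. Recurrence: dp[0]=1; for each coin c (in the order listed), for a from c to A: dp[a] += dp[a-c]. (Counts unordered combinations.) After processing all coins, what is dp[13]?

after  coin     0     1     2     3     4     5     6     7     8     9    10    11    12    13    14    15    16    17    18
          1     1     1     1     1     1     1     1     1     1     1     1     1     1     1     1     1     1     1     1
          5     1     1     1     1     1     2     2     2     2     2     3     3     3     3     3     4     4     4     4
          6     1     1     1     1     1     2     3     3     3     3     4     5     6     6     6     7     8     9    10
          7     1     1     1     1     1     2     3     4     4     4     5     6     8     9    10    11    12    14    16

9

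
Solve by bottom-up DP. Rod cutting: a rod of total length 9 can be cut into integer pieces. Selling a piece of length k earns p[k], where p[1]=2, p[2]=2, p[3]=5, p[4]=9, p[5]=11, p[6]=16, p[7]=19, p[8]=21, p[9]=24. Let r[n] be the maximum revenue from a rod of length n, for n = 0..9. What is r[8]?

   n    0    1    2    3    4    5    6    7    8    9
r[n]    0    2    4    6    9   11   16   19   21   24

21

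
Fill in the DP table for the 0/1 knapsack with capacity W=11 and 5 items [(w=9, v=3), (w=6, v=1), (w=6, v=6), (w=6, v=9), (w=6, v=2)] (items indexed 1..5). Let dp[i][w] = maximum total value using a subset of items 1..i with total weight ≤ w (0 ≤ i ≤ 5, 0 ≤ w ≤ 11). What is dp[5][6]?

i\w   0   1   2   3   4   5   6   7   8   9  10  11
  0   0   0   0   0   0   0   0   0   0   0   0   0
  1   0   0   0   0   0   0   0   0   0   3   3   3
  2   0   0   0   0   0   0   1   1   1   3   3   3
  3   0   0   0   0   0   0   6   6   6   6   6   6
  4   0   0   0   0   0   0   9   9   9   9   9   9
  5   0   0   0   0   0   0   9   9   9   9   9   9

9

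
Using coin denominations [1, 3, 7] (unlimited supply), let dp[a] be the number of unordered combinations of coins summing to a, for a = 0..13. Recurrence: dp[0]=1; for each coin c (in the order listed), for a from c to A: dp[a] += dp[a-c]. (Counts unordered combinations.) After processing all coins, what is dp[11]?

6

after  coin     0     1     2     3     4     5     6     7     8     9    10    11    12    13
          1     1     1     1     1     1     1     1     1     1     1     1     1     1     1
          3     1     1     1     2     2     2     3     3     3     4     4     4     5     5
          7     1     1     1     2     2     2     3     4     4     5     6     6     7     8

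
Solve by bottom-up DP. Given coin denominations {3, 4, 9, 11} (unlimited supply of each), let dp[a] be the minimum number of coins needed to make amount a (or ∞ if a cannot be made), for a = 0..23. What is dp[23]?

3

 a  0  1  2  3  4  5  6  7  8  9 10 11 12 13 14 15 16 17 18 19 20 21 22 23
dp  0  -  -  1  1  -  2  2  2  1  3  1  2  2  2  2  3  3  2  3  2  3  2  3
(- denotes ∞ / unreachable)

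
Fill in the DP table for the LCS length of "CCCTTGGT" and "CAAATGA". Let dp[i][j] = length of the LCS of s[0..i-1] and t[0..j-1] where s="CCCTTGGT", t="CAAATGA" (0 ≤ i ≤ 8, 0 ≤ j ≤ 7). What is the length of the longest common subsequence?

   ''  C  A  A  A  T  G  A
''  0  0  0  0  0  0  0  0
 C  0  1  1  1  1  1  1  1
 C  0  1  1  1  1  1  1  1
 C  0  1  1  1  1  1  1  1
 T  0  1  1  1  1  2  2  2
 T  0  1  1  1  1  2  2  2
 G  0  1  1  1  1  2  3  3
 G  0  1  1  1  1  2  3  3
 T  0  1  1  1  1  2  3  3

3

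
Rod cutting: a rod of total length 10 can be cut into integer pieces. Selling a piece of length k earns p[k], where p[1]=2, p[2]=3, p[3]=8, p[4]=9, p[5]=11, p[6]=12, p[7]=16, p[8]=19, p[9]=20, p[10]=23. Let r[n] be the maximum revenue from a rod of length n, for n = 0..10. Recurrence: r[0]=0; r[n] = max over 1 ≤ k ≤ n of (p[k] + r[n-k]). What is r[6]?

16

   n    0    1    2    3    4    5    6    7    8    9   10
r[n]    0    2    4    8   10   12   16   18   20   24   26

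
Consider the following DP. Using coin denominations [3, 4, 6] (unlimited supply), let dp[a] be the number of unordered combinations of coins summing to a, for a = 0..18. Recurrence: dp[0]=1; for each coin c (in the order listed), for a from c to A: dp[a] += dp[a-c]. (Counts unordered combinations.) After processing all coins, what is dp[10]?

2

after  coin     0     1     2     3     4     5     6     7     8     9    10    11    12    13    14    15    16    17    18
          3     1     0     0     1     0     0     1     0     0     1     0     0     1     0     0     1     0     0     1
          4     1     0     0     1     1     0     1     1     1     1     1     1     2     1     1     2     2     1     2
          6     1     0     0     1     1     0     2     1     1     2     2     1     4     2     2     4     4     2     6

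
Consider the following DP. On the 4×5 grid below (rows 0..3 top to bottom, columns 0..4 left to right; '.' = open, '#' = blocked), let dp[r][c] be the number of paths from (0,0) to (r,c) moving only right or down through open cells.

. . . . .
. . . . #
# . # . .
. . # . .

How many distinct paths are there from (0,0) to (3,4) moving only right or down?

8

r\c   0   1   2   3   4
  0   1   1   1   1   1
  1   1   2   3   4   0
  2   0   2   0   4   4
  3   0   2   0   4   8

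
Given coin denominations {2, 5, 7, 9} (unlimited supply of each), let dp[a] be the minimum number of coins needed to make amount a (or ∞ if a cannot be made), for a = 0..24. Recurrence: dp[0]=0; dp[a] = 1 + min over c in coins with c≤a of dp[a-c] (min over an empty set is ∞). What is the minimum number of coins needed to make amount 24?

4

 a  0  1  2  3  4  5  6  7  8  9 10 11 12 13 14 15 16 17 18 19 20 21 22 23 24
dp  0  -  1  -  2  1  3  1  4  1  2  2  2  3  2  3  2  3  2  3  3  3  4  3  4
(- denotes ∞ / unreachable)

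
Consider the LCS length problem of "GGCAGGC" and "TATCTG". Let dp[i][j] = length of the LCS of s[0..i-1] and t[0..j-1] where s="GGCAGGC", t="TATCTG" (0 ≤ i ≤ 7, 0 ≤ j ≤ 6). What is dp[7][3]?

   ''  T  A  T  C  T  G
''  0  0  0  0  0  0  0
 G  0  0  0  0  0  0  1
 G  0  0  0  0  0  0  1
 C  0  0  0  0  1  1  1
 A  0  0  1  1  1  1  1
 G  0  0  1  1  1  1  2
 G  0  0  1  1  1  1  2
 C  0  0  1  1  2  2  2

1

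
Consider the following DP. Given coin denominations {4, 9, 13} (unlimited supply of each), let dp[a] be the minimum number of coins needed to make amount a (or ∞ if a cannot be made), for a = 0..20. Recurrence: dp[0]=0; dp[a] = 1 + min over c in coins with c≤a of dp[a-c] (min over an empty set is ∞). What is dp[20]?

5

 a  0  1  2  3  4  5  6  7  8  9 10 11 12 13 14 15 16 17 18 19 20
dp  0  -  -  -  1  -  -  -  2  1  -  -  3  1  -  -  4  2  2  -  5
(- denotes ∞ / unreachable)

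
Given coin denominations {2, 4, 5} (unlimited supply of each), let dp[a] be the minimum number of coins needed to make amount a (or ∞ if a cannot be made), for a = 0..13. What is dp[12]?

 a  0  1  2  3  4  5  6  7  8  9 10 11 12 13
dp  0  -  1  -  1  1  2  2  2  2  2  3  3  3
(- denotes ∞ / unreachable)

3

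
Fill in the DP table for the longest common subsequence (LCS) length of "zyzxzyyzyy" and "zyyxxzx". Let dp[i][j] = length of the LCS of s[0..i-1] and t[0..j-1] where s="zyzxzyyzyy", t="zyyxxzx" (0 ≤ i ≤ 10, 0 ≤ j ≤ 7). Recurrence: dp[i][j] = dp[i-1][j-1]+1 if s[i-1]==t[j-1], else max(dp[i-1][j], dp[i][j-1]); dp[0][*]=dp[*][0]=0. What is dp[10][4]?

   ''  z  y  y  x  x  z  x
''  0  0  0  0  0  0  0  0
 z  0  1  1  1  1  1  1  1
 y  0  1  2  2  2  2  2  2
 z  0  1  2  2  2  2  3  3
 x  0  1  2  2  3  3  3  4
 z  0  1  2  2  3  3  4  4
 y  0  1  2  3  3  3  4  4
 y  0  1  2  3  3  3  4  4
 z  0  1  2  3  3  3  4  4
 y  0  1  2  3  3  3  4  4
 y  0  1  2  3  3  3  4  4

3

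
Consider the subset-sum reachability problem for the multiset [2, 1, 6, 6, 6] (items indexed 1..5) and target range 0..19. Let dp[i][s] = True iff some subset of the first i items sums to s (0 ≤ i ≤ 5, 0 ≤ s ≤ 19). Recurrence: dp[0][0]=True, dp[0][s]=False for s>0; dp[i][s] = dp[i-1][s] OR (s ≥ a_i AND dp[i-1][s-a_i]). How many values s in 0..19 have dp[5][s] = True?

14

i\s   0   1   2   3   4   5   6   7   8   9  10  11  12  13  14  15  16  17  18  19
  0   T   F   F   F   F   F   F   F   F   F   F   F   F   F   F   F   F   F   F   F
  1   T   F   T   F   F   F   F   F   F   F   F   F   F   F   F   F   F   F   F   F
  2   T   T   T   T   F   F   F   F   F   F   F   F   F   F   F   F   F   F   F   F
  3   T   T   T   T   F   F   T   T   T   T   F   F   F   F   F   F   F   F   F   F
  4   T   T   T   T   F   F   T   T   T   T   F   F   T   T   T   T   F   F   F   F
  5   T   T   T   T   F   F   T   T   T   T   F   F   T   T   T   T   F   F   T   T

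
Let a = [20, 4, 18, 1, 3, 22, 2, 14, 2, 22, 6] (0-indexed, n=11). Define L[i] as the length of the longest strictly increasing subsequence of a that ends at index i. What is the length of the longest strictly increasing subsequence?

   i    0    1    2    3    4    5    6    7    8    9   10
a[i]   20    4   18    1    3   22    2   14    2   22    6
L[i]    1    1    2    1    2    3    2    3    2    4    3

4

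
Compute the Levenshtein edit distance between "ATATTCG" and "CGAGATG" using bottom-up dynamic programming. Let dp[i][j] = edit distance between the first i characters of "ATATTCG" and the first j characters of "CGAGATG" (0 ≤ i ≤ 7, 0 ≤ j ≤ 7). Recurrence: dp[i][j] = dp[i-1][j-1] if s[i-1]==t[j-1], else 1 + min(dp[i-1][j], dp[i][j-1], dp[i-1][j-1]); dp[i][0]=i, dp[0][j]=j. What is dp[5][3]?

   ''  C  G  A  G  A  T  G
''  0  1  2  3  4  5  6  7
 A  1  1  2  2  3  4  5  6
 T  2  2  2  3  3  4  4  5
 A  3  3  3  2  3  3  4  5
 T  4  4  4  3  3  4  3  4
 T  5  5  5  4  4  4  4  4
 C  6  5  6  5  5  5  5  5
 G  7  6  5  6  5  6  6  5

4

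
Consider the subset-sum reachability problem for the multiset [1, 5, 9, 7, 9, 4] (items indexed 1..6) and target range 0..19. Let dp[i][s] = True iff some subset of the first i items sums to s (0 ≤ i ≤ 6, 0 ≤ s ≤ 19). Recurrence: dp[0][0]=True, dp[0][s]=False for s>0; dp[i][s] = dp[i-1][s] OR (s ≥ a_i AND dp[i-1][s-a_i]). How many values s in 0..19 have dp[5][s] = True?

i\s   0   1   2   3   4   5   6   7   8   9  10  11  12  13  14  15  16  17  18  19
  0   T   F   F   F   F   F   F   F   F   F   F   F   F   F   F   F   F   F   F   F
  1   T   T   F   F   F   F   F   F   F   F   F   F   F   F   F   F   F   F   F   F
  2   T   T   F   F   F   T   T   F   F   F   F   F   F   F   F   F   F   F   F   F
  3   T   T   F   F   F   T   T   F   F   T   T   F   F   F   T   T   F   F   F   F
  4   T   T   F   F   F   T   T   T   T   T   T   F   T   T   T   T   T   T   F   F
  5   T   T   F   F   F   T   T   T   T   T   T   F   T   T   T   T   T   T   T   T
  6   T   T   F   F   T   T   T   T   T   T   T   T   T   T   T   T   T   T   T   T

16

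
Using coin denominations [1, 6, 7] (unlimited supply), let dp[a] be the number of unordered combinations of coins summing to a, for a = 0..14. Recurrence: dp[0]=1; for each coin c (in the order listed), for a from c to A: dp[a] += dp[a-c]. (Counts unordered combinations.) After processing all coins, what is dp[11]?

3

after  coin     0     1     2     3     4     5     6     7     8     9    10    11    12    13    14
          1     1     1     1     1     1     1     1     1     1     1     1     1     1     1     1
          6     1     1     1     1     1     1     2     2     2     2     2     2     3     3     3
          7     1     1     1     1     1     1     2     3     3     3     3     3     4     5     6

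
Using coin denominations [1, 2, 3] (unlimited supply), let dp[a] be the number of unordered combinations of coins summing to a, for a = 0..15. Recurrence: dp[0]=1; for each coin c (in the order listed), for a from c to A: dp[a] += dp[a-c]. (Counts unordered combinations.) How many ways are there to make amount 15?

27

after  coin     0     1     2     3     4     5     6     7     8     9    10    11    12    13    14    15
          1     1     1     1     1     1     1     1     1     1     1     1     1     1     1     1     1
          2     1     1     2     2     3     3     4     4     5     5     6     6     7     7     8     8
          3     1     1     2     3     4     5     7     8    10    12    14    16    19    21    24    27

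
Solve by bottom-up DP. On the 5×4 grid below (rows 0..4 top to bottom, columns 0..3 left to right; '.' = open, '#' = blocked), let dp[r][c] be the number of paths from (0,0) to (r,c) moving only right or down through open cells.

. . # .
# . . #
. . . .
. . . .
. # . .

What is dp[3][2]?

3

r\c   0   1   2   3
  0   1   1   0   0
  1   0   1   1   0
  2   0   1   2   2
  3   0   1   3   5
  4   0   0   3   8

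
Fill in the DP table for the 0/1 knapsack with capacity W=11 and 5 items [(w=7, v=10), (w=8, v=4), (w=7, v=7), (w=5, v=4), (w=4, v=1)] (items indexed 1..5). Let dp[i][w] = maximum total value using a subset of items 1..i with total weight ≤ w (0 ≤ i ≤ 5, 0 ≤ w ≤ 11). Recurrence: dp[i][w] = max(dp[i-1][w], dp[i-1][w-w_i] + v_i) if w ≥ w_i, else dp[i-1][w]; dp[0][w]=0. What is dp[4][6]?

i\w   0   1   2   3   4   5   6   7   8   9  10  11
  0   0   0   0   0   0   0   0   0   0   0   0   0
  1   0   0   0   0   0   0   0  10  10  10  10  10
  2   0   0   0   0   0   0   0  10  10  10  10  10
  3   0   0   0   0   0   0   0  10  10  10  10  10
  4   0   0   0   0   0   4   4  10  10  10  10  10
  5   0   0   0   0   1   4   4  10  10  10  10  11

4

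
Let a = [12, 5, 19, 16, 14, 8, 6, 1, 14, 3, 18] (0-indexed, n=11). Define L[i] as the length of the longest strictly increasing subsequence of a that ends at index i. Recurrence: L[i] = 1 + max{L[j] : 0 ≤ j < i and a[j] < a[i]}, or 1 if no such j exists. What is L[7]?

1

   i    0    1    2    3    4    5    6    7    8    9   10
a[i]   12    5   19   16   14    8    6    1   14    3   18
L[i]    1    1    2    2    2    2    2    1    3    2    4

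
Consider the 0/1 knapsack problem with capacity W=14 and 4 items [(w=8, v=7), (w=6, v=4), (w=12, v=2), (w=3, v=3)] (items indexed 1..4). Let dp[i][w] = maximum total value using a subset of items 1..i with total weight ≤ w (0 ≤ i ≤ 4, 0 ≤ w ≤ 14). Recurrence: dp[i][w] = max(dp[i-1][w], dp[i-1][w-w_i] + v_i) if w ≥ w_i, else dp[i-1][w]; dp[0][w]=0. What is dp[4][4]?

i\w   0   1   2   3   4   5   6   7   8   9  10  11  12  13  14
  0   0   0   0   0   0   0   0   0   0   0   0   0   0   0   0
  1   0   0   0   0   0   0   0   0   7   7   7   7   7   7   7
  2   0   0   0   0   0   0   4   4   7   7   7   7   7   7  11
  3   0   0   0   0   0   0   4   4   7   7   7   7   7   7  11
  4   0   0   0   3   3   3   4   4   7   7   7  10  10  10  11

3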